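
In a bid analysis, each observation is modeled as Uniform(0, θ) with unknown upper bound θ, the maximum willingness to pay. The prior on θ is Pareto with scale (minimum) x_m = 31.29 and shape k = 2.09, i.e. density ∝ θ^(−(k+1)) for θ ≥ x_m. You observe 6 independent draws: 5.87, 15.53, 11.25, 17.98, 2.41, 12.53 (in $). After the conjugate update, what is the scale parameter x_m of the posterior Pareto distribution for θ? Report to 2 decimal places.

A Pareto(scale x_m, shape k) prior on the upper bound θ of Uniform(0, θ) is conjugate: posterior is Pareto(max(x_m, max xᵢ), k + n).
Sample maximum = 17.98; prior scale x_m = 31.29 → posterior scale = max = 31.29.
Posterior shape = 2.09 + 6 = 8.09.
Posterior scale x_m = 31.29.

31.29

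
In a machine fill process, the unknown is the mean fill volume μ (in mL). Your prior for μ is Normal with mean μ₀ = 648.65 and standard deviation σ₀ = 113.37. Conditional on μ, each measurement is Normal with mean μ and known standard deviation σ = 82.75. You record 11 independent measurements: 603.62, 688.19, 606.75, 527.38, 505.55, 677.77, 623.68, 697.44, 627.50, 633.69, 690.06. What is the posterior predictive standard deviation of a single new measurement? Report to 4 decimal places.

86.2630

For Normal data with known variance σ², a Normal(μ₀, σ₀²) prior on μ is conjugate. Posterior precision = 1/σ₀² + n/σ²; posterior mean is the precision-weighted average of μ₀ and x̄.
σ₀² = 113.37² = 12852.7569, σ² = 82.75² = 6847.5625; σ² + n·σ₀² = 6847.5625 + 11·12852.7569 = 148227.8884.
Posterior precision = 1/σ₀² + n/σ² = 1/12852.7569 + 11/6847.5625 = (σ² + n·σ₀²)/(σ₀²σ²) = 148227.8884/(12852.7569·6847.5625); posterior variance σₙ² = σ₀²σ²/(σ² + n·σ₀²) = 12852.7569·6847.5625/148227.8884 = 593.748296.
Predictive variance for one new observation = σₙ² + σ² = 12852.7569·6847.5625/148227.8884 + 6847.5625 = σ²·(σ₀² + 148227.8884)/148227.8884 = 6847.5625·161080.6453/148227.8884 = 7441.310796; SD = √(6847.5625·161080.6453/148227.8884) = 86.2630.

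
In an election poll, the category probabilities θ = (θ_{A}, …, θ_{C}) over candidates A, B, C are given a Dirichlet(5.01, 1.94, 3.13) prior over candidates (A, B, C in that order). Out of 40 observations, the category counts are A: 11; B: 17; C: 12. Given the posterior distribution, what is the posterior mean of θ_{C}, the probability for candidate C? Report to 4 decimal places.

0.3021

The Dirichlet prior is conjugate to the Multinomial likelihood: each posterior αⱼ = prior αⱼ + observed count nⱼ.
Posterior concentration: (16.01, 18.94, 15.13), total = 50.08.
E[θ_{C}|data] = α_{C}/Σα = 15.13/50.08 = 0.3021.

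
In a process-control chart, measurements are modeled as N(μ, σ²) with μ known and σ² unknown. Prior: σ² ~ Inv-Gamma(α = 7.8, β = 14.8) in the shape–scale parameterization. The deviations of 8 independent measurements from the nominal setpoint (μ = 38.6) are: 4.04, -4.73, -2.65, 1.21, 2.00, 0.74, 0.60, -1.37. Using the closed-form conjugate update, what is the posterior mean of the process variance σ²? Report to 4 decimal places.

With known mean μ and an Inverse-Gamma(α, β) prior on σ², the Normal likelihood is conjugate: posterior is Inv-Gamma(α + n/2, β + Σ(xᵢ−μ)²/2).
Σ(xᵢ−μ)² = (4.04)² + (-4.73)² + (-2.65)² + (1.21)² + (2.00)² + (0.74)² + (0.60)² + (-1.37)² = 53.9656.
Posterior: Inv-Gamma(7.8 + 8/2, 14.8 + 53.9656/2) = Inv-Gamma(11.80, 41.78280).
E[σ²|data] = β/(α−1) = 41.78280/10.80 = 3.8688.

3.8688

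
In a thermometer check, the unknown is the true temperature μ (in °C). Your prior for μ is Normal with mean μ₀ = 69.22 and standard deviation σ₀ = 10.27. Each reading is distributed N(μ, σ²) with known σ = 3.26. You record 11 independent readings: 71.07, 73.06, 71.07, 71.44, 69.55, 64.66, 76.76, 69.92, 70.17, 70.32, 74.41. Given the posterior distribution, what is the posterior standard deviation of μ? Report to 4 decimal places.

0.9785

For Normal data with known variance σ², a Normal(μ₀, σ₀²) prior on μ is conjugate. Posterior precision = 1/σ₀² + n/σ²; posterior mean is the precision-weighted average of μ₀ and x̄.
σ₀² = 10.27² = 105.4729, σ² = 3.26² = 10.6276; σ² + n·σ₀² = 10.6276 + 11·105.4729 = 1170.8295.
Posterior precision = 1/σ₀² + n/σ² = 1/105.4729 + 11/10.6276 = (σ² + n·σ₀²)/(σ₀²σ²) = 1170.8295/(105.4729·10.6276); posterior variance σₙ² = σ₀²σ²/(σ² + n·σ₀²) = 105.4729·10.6276/1170.8295 = 0.957376.
Posterior SD = √σₙ² = √(105.4729·10.6276/1170.8295) = 0.9785.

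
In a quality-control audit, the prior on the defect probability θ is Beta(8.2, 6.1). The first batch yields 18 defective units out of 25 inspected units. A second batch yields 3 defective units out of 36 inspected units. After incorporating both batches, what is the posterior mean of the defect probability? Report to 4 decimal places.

The Beta prior is conjugate to a Binomial/Bernoulli likelihood; the update adds successes to α and failures to β.
After batch 1: Beta(8.2+18, 6.1+7) = Beta(26.2, 13.1).
After batch 2: Beta(26.2+3, 13.1+33) = Beta(29.2, 46.1).
Posterior mean = α/(α+β) = 29.2/75.3 = 0.3878.

0.3878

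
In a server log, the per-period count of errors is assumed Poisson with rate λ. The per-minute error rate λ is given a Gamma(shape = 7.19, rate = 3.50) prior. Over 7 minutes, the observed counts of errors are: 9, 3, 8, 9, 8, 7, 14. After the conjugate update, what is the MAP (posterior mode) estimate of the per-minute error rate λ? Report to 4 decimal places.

6.1133

With a Gamma(shape α, rate β) prior, the Poisson likelihood is conjugate: the posterior is Gamma(α + ΣXᵢ, β + n).
Sum of counts S = 58 over n = 7 minutes.
Posterior: Gamma(α+S, β+n) = Gamma(7.19+58, 3.50+7) = Gamma(65.19, 10.50).
Mode of Gamma(α,β) for α≥1 is (α−1)/β = 64.19/10.50 = 6.1133.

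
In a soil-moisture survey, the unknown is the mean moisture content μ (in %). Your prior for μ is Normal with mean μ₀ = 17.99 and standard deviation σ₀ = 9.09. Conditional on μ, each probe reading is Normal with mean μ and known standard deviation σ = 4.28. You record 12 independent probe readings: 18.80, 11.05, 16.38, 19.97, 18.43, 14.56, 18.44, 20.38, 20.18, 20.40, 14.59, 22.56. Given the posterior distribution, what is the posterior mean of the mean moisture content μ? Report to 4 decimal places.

For Normal data with known variance σ², a Normal(μ₀, σ₀²) prior on μ is conjugate. Posterior precision = 1/σ₀² + n/σ²; posterior mean is the precision-weighted average of μ₀ and x̄.
Σxᵢ = 18.80 + 11.05 + 16.38 + 19.97 + 18.43 + 14.56 + 18.44 + 20.38 + 20.18 + 20.40 + 14.59 + 22.56 = 215.74, so n·x̄ = 215.74.
σ₀² = 9.09² = 82.6281, σ² = 4.28² = 18.3184; σ² + n·σ₀² = 18.3184 + 12·82.6281 = 1009.8556.
Posterior mean = (μ₀/σ₀² + n·x̄/σ²)/(1/σ₀² + n/σ²) = (σ²·μ₀ + σ₀²·n·x̄)/(σ² + n·σ₀²) = (18.3184·17.99 + 82.6281·215.74)/1009.8556 = 18155.73431/1009.8556 = 17.9785.

17.9785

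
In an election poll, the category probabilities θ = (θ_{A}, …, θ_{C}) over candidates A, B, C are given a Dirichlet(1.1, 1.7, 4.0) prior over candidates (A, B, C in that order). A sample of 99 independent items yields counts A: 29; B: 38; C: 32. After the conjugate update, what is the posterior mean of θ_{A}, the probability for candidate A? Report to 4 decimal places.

0.2845

The Dirichlet prior is conjugate to the Multinomial likelihood: each posterior αⱼ = prior αⱼ + observed count nⱼ.
Posterior concentration: (30.1, 39.7, 36.0), total = 105.8.
E[θ_{A}|data] = α_{A}/Σα = 30.1/105.8 = 0.2845.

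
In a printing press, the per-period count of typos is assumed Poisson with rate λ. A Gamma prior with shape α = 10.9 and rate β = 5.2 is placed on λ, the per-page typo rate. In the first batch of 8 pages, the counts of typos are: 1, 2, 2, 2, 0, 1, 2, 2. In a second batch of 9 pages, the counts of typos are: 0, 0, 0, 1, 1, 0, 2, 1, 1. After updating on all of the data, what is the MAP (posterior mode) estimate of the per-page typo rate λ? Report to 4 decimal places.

With a Gamma(shape α, rate β) prior, the Poisson likelihood is conjugate: the posterior is Gamma(α + ΣXᵢ, β + n).
Batch 1: sum of counts S = 12 over n = 8 pages.
After batch 1: Gamma(α+S, β+n) = Gamma(10.9+12, 5.2+8) = Gamma(22.9, 13.2).
Batch 2: sum of counts S = 6 over n = 9 pages.
After batch 2: Gamma(α+S, β+n) = Gamma(22.9+6, 13.2+9) = Gamma(28.9, 22.2).
Mode of Gamma(α,β) for α≥1 is (α−1)/β = 27.9/22.2 = 1.2568.

1.2568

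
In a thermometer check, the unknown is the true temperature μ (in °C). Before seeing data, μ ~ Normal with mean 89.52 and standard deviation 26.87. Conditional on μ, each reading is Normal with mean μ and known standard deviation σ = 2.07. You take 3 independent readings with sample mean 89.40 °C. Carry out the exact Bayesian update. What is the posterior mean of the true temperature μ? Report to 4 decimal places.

89.4002

For Normal data with known variance σ², a Normal(μ₀, σ₀²) prior on μ is conjugate. Posterior precision = 1/σ₀² + n/σ²; posterior mean is the precision-weighted average of μ₀ and x̄.
n·x̄ = 3·89.40 = 268.2.
σ₀² = 26.87² = 721.9969, σ² = 2.07² = 4.2849; σ² + n·σ₀² = 4.2849 + 3·721.9969 = 2170.2756.
Posterior mean = (μ₀/σ₀² + n·x̄/σ²)/(1/σ₀² + n/σ²) = (σ²·μ₀ + σ₀²·n·x̄)/(σ² + n·σ₀²) = (4.2849·89.52 + 721.9969·268.2)/2170.2756 = 194023.152828/2170.2756 = 89.4002.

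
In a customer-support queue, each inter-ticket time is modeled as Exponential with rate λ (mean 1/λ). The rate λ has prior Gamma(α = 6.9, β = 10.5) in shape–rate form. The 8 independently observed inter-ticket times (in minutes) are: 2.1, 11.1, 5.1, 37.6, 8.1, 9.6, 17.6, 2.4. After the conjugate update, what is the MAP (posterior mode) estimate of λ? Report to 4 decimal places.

With a Gamma(shape α, rate β) prior on the exponential rate λ, the posterior after n observations with total T = Σxᵢ is Gamma(α+n, β+T).
Sum of observations T = 93.6 minutes; n = 8.
Posterior: Gamma(6.9+8, 10.5+93.6) = Gamma(14.9, 104.1).
Mode = (α−1)/β = 0.1335.

0.1335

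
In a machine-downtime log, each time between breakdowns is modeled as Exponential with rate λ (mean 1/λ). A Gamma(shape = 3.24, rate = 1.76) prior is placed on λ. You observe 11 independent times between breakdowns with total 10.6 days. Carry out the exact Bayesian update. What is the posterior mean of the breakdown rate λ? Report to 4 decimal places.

With a Gamma(shape α, rate β) prior on the exponential rate λ, the posterior after n observations with total T = Σxᵢ is Gamma(α+n, β+T).
Posterior: Gamma(3.24+11, 1.76+10.6) = Gamma(14.24, 12.36).
Posterior mean of λ = α/β = 14.24/12.36 = 1.1521.

1.1521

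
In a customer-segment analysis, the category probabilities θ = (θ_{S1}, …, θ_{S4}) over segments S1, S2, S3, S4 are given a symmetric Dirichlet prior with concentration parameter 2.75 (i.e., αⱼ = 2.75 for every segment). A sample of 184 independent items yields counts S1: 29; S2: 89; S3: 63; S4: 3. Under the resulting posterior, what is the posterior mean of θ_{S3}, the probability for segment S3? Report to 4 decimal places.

0.3372

The Dirichlet prior is conjugate to the Multinomial likelihood: each posterior αⱼ = prior αⱼ + observed count nⱼ.
Posterior concentration: (31.75, 91.75, 65.75, 5.75), total = 195.00.
E[θ_{S3}|data] = α_{S3}/Σα = 65.75/195.00 = 0.3372.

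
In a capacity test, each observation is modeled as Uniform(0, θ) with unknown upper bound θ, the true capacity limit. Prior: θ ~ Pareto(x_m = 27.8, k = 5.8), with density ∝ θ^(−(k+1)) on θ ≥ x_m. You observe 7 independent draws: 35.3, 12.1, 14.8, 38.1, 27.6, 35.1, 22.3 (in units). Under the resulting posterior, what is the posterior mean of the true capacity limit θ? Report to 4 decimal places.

A Pareto(scale x_m, shape k) prior on the upper bound θ of Uniform(0, θ) is conjugate: posterior is Pareto(max(x_m, max xᵢ), k + n).
Sample maximum = 38.1; prior scale x_m = 27.8 → posterior scale = max = 38.1.
Posterior shape = 5.8 + 7 = 12.8.
E[θ|data] = k·x_m/(k−1) = 12.8·38.1/11.8 = 41.3288.

41.3288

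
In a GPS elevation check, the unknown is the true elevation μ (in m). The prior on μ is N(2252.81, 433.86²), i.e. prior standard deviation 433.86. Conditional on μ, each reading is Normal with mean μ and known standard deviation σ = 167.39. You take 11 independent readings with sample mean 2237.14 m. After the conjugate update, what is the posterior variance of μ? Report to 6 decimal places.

2513.210121

For Normal data with known variance σ², a Normal(μ₀, σ₀²) prior on μ is conjugate. Posterior precision = 1/σ₀² + n/σ²; posterior mean is the precision-weighted average of μ₀ and x̄.
σ₀² = 433.86² = 188234.4996, σ² = 167.39² = 28019.4121; σ² + n·σ₀² = 28019.4121 + 11·188234.4996 = 2098598.9077.
Posterior precision = 1/σ₀² + n/σ² = 1/188234.4996 + 11/28019.4121 = (σ² + n·σ₀²)/(σ₀²σ²) = 2098598.9077/(188234.4996·28019.4121); posterior variance σₙ² = σ₀²σ²/(σ² + n·σ₀²) = 188234.4996·28019.4121/2098598.9077 = 2513.210121.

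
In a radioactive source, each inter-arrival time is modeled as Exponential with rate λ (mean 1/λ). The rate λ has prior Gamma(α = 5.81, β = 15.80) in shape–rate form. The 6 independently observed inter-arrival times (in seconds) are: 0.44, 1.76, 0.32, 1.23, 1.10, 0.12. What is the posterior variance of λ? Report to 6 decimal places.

0.027376

With a Gamma(shape α, rate β) prior on the exponential rate λ, the posterior after n observations with total T = Σxᵢ is Gamma(α+n, β+T).
Sum of observations T = 4.97 seconds; n = 6.
Posterior: Gamma(5.81+6, 15.80+4.97) = Gamma(11.81, 20.77).
Var = α/β² = 0.027376.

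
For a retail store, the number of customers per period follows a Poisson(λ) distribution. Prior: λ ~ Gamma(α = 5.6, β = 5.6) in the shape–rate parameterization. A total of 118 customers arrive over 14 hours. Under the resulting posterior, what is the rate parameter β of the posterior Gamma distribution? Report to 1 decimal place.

With a Gamma(shape α, rate β) prior, the Poisson likelihood is conjugate: the posterior is Gamma(α + ΣXᵢ, β + n).
Posterior: Gamma(α+S, β+n) = Gamma(5.6+118, 5.6+14) = Gamma(123.6, 19.6).
Posterior β = 19.6.

19.6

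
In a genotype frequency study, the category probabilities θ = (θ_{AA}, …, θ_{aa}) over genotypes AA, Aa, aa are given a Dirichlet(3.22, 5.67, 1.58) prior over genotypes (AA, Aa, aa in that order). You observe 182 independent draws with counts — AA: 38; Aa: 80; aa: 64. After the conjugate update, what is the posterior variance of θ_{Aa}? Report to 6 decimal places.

The Dirichlet prior is conjugate to the Multinomial likelihood: each posterior αⱼ = prior αⱼ + observed count nⱼ.
Posterior concentration: (41.22, 85.67, 65.58), total = 192.47.
Var[θ_j] = α_j(Σα−α_j)/((Σα)²(Σα+1)) = 85.67·106.80/(192.47²·193.47) = 0.001277.

0.001277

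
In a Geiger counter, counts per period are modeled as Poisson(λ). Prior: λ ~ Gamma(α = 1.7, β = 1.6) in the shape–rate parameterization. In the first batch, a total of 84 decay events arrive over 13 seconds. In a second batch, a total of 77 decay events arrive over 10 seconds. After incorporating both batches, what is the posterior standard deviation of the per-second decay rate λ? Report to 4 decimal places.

With a Gamma(shape α, rate β) prior, the Poisson likelihood is conjugate: the posterior is Gamma(α + ΣXᵢ, β + n).
After batch 1: Gamma(α+S, β+n) = Gamma(1.7+84, 1.6+13) = Gamma(85.7, 14.6).
After batch 2: Gamma(α+S, β+n) = Gamma(85.7+77, 14.6+10) = Gamma(162.7, 24.6).
SD = √α/β = √162.7/24.6 = 0.5185.

0.5185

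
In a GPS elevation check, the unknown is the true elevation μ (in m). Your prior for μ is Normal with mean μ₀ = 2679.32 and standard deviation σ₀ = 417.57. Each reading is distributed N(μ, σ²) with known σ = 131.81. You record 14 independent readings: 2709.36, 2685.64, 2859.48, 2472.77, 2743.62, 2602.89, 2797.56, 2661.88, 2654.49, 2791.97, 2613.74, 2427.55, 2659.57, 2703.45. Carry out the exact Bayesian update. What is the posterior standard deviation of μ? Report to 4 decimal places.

For Normal data with known variance σ², a Normal(μ₀, σ₀²) prior on μ is conjugate. Posterior precision = 1/σ₀² + n/σ²; posterior mean is the precision-weighted average of μ₀ and x̄.
σ₀² = 417.57² = 174364.7049, σ² = 131.81² = 17373.8761; σ² + n·σ₀² = 17373.8761 + 14·174364.7049 = 2458479.7447.
Posterior precision = 1/σ₀² + n/σ² = 1/174364.7049 + 14/17373.8761 = (σ² + n·σ₀²)/(σ₀²σ²) = 2458479.7447/(174364.7049·17373.8761); posterior variance σₙ² = σ₀²σ²/(σ² + n·σ₀²) = 174364.7049·17373.8761/2458479.7447 = 1232.221167.
Posterior SD = √σₙ² = √(174364.7049·17373.8761/2458479.7447) = 35.1030.

35.1030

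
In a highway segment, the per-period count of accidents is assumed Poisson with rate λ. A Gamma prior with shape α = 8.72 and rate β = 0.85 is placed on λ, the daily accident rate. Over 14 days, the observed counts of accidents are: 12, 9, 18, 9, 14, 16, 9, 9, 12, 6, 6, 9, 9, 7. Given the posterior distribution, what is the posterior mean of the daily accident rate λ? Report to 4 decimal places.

With a Gamma(shape α, rate β) prior, the Poisson likelihood is conjugate: the posterior is Gamma(α + ΣXᵢ, β + n).
Sum of counts S = 145 over n = 14 days.
Posterior: Gamma(α+S, β+n) = Gamma(8.72+145, 0.85+14) = Gamma(153.72, 14.85).
Posterior mean = α/β = 153.72/14.85 = 10.3515.

10.3515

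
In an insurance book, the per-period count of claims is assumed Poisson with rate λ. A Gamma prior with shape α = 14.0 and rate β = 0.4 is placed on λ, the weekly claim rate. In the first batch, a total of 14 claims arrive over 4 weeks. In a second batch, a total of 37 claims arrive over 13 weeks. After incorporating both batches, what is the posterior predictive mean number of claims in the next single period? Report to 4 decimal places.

With a Gamma(shape α, rate β) prior, the Poisson likelihood is conjugate: the posterior is Gamma(α + ΣXᵢ, β + n).
After batch 1: Gamma(α+S, β+n) = Gamma(14.0+14, 0.4+4) = Gamma(28.0, 4.4).
After batch 2: Gamma(α+S, β+n) = Gamma(28.0+37, 4.4+13) = Gamma(65.0, 17.4).
The predictive distribution for one future period is NegBinom with mean α/β = 3.7356.

3.7356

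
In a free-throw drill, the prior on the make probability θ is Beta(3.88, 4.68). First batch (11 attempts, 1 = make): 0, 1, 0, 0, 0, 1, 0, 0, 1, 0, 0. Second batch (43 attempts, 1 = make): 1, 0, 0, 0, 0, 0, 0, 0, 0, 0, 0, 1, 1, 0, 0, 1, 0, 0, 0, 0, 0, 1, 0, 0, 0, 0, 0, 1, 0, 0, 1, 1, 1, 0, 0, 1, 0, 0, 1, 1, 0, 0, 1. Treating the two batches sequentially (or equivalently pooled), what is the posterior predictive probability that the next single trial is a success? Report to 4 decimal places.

0.3178

The Beta prior is conjugate to a Binomial/Bernoulli likelihood; the update adds successes to α and failures to β.
After batch 1: Beta(3.88+3, 4.68+8) = Beta(6.88, 12.68).
After batch 2: Beta(6.88+13, 12.68+30) = Beta(19.88, 42.68).
For a single future Bernoulli trial, P(success | data) = α/(α+β) = 0.3178.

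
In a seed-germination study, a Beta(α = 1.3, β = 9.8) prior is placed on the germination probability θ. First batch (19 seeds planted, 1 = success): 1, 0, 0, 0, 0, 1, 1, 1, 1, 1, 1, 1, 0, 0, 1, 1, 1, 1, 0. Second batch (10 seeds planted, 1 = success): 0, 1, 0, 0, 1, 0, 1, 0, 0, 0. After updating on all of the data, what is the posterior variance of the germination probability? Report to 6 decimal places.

The Beta prior is conjugate to a Binomial/Bernoulli likelihood; the update adds successes to α and failures to β.
After batch 1: Beta(1.3+12, 9.8+7) = Beta(13.3, 16.8).
After batch 2: Beta(13.3+3, 16.8+7) = Beta(16.3, 23.8).
Var = αβ/((α+β)²(α+β+1)) = 16.3·23.8/(40.1²·41.1) = 0.005870.

0.005870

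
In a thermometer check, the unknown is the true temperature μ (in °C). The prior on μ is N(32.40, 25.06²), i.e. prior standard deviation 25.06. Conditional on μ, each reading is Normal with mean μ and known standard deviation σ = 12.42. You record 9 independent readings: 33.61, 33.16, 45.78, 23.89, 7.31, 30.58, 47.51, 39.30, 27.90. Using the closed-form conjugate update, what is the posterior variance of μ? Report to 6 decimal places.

16.684250

For Normal data with known variance σ², a Normal(μ₀, σ₀²) prior on μ is conjugate. Posterior precision = 1/σ₀² + n/σ²; posterior mean is the precision-weighted average of μ₀ and x̄.
σ₀² = 25.06² = 628.0036, σ² = 12.42² = 154.2564; σ² + n·σ₀² = 154.2564 + 9·628.0036 = 5806.2888.
Posterior precision = 1/σ₀² + n/σ² = 1/628.0036 + 9/154.2564 = (σ² + n·σ₀²)/(σ₀²σ²) = 5806.2888/(628.0036·154.2564); posterior variance σₙ² = σ₀²σ²/(σ² + n·σ₀²) = 628.0036·154.2564/5806.2888 = 16.684250.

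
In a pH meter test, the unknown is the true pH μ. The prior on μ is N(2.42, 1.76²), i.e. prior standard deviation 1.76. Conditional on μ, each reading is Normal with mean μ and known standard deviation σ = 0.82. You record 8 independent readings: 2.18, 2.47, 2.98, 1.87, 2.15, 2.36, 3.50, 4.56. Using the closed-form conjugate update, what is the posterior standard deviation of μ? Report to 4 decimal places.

For Normal data with known variance σ², a Normal(μ₀, σ₀²) prior on μ is conjugate. Posterior precision = 1/σ₀² + n/σ²; posterior mean is the precision-weighted average of μ₀ and x̄.
σ₀² = 1.76² = 3.0976, σ² = 0.82² = 0.6724; σ² + n·σ₀² = 0.6724 + 8·3.0976 = 25.4532.
Posterior precision = 1/σ₀² + n/σ² = 1/3.0976 + 8/0.6724 = (σ² + n·σ₀²)/(σ₀²σ²) = 25.4532/(3.0976·0.6724); posterior variance σₙ² = σ₀²σ²/(σ² + n·σ₀²) = 3.0976·0.6724/25.4532 = 0.081830.
Posterior SD = √σₙ² = √(3.0976·0.6724/25.4532) = 0.2861.

0.2861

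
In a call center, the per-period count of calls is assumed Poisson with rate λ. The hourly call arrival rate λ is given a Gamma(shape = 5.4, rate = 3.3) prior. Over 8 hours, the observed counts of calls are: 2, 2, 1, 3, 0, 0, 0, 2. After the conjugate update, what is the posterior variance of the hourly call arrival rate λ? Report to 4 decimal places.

0.1206

With a Gamma(shape α, rate β) prior, the Poisson likelihood is conjugate: the posterior is Gamma(α + ΣXᵢ, β + n).
Sum of counts S = 10 over n = 8 hours.
Posterior: Gamma(α+S, β+n) = Gamma(5.4+10, 3.3+8) = Gamma(15.4, 11.3).
Var = α/β² = 15.4/11.3² = 0.1206.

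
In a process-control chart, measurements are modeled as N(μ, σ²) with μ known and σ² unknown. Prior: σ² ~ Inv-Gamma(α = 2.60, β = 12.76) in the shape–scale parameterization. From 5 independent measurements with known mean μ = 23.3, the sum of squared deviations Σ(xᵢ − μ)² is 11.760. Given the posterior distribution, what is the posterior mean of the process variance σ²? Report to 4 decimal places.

With known mean μ and an Inverse-Gamma(α, β) prior on σ², the Normal likelihood is conjugate: posterior is Inv-Gamma(α + n/2, β + Σ(xᵢ−μ)²/2).
Posterior: Inv-Gamma(2.60 + 5/2, 12.76 + 11.760/2) = Inv-Gamma(5.10, 18.6400).
E[σ²|data] = β/(α−1) = 18.6400/4.10 = 4.5463.

4.5463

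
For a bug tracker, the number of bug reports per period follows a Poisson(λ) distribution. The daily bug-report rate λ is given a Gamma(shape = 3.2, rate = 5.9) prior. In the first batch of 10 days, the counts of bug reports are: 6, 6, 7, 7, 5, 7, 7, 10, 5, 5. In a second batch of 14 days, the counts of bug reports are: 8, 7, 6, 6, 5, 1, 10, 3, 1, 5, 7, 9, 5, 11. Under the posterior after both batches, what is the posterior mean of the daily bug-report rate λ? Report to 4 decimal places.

5.0903

With a Gamma(shape α, rate β) prior, the Poisson likelihood is conjugate: the posterior is Gamma(α + ΣXᵢ, β + n).
Batch 1: sum of counts S = 65 over n = 10 days.
After batch 1: Gamma(α+S, β+n) = Gamma(3.2+65, 5.9+10) = Gamma(68.2, 15.9).
Batch 2: sum of counts S = 84 over n = 14 days.
After batch 2: Gamma(α+S, β+n) = Gamma(68.2+84, 15.9+14) = Gamma(152.2, 29.9).
Posterior mean = α/β = 152.2/29.9 = 5.0903.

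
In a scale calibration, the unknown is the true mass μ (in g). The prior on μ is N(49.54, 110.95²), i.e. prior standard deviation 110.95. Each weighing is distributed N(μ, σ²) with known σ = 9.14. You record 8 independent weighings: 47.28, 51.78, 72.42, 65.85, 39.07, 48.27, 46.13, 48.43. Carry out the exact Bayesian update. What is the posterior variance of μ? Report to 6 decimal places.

10.433599

For Normal data with known variance σ², a Normal(μ₀, σ₀²) prior on μ is conjugate. Posterior precision = 1/σ₀² + n/σ²; posterior mean is the precision-weighted average of μ₀ and x̄.
σ₀² = 110.95² = 12309.9025, σ² = 9.14² = 83.5396; σ² + n·σ₀² = 83.5396 + 8·12309.9025 = 98562.7596.
Posterior precision = 1/σ₀² + n/σ² = 1/12309.9025 + 8/83.5396 = (σ² + n·σ₀²)/(σ₀²σ²) = 98562.7596/(12309.9025·83.5396); posterior variance σₙ² = σ₀²σ²/(σ² + n·σ₀²) = 12309.9025·83.5396/98562.7596 = 10.433599.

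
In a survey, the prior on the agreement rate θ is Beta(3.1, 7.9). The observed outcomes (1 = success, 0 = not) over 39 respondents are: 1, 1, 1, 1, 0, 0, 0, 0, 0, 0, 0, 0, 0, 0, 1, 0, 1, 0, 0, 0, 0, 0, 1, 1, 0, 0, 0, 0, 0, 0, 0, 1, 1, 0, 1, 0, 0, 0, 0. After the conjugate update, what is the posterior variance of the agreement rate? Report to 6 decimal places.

The Beta prior is conjugate to a Binomial/Bernoulli likelihood; the update adds successes to α and failures to β.
Posterior: Beta(α+k, β+n−k) = Beta(3.1+11, 7.9+28) = Beta(14.1, 35.9).
Var = αβ/((α+β)²(α+β+1)) = 14.1·35.9/(50.0²·51.0) = 0.003970.

0.003970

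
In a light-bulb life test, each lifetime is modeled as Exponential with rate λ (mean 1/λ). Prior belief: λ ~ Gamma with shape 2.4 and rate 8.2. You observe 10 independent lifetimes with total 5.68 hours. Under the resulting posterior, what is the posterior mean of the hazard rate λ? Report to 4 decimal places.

With a Gamma(shape α, rate β) prior on the exponential rate λ, the posterior after n observations with total T = Σxᵢ is Gamma(α+n, β+T).
Posterior: Gamma(2.4+10, 8.2+5.68) = Gamma(12.4, 13.88).
Posterior mean of λ = α/β = 12.4/13.88 = 0.8934.

0.8934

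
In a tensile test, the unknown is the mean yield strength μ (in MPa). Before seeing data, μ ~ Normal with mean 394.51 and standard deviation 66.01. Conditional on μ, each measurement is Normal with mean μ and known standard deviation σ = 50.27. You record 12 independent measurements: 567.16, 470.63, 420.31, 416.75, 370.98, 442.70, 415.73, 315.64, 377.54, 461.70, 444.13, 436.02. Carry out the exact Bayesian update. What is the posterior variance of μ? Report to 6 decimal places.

200.880832

For Normal data with known variance σ², a Normal(μ₀, σ₀²) prior on μ is conjugate. Posterior precision = 1/σ₀² + n/σ²; posterior mean is the precision-weighted average of μ₀ and x̄.
σ₀² = 66.01² = 4357.3201, σ² = 50.27² = 2527.0729; σ² + n·σ₀² = 2527.0729 + 12·4357.3201 = 54814.9141.
Posterior precision = 1/σ₀² + n/σ² = 1/4357.3201 + 12/2527.0729 = (σ² + n·σ₀²)/(σ₀²σ²) = 54814.9141/(4357.3201·2527.0729); posterior variance σₙ² = σ₀²σ²/(σ² + n·σ₀²) = 4357.3201·2527.0729/54814.9141 = 200.880832.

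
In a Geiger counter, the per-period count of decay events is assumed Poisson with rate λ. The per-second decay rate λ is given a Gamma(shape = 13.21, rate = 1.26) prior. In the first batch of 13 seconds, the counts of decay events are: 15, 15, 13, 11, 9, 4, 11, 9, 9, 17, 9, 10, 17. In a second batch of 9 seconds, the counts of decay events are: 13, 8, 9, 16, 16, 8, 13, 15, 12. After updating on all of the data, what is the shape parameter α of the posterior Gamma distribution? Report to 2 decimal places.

272.21

With a Gamma(shape α, rate β) prior, the Poisson likelihood is conjugate: the posterior is Gamma(α + ΣXᵢ, β + n).
Batch 1: sum of counts S = 149 over n = 13 seconds.
After batch 1: Gamma(α+S, β+n) = Gamma(13.21+149, 1.26+13) = Gamma(162.21, 14.26).
Batch 2: sum of counts S = 110 over n = 9 seconds.
After batch 2: Gamma(α+S, β+n) = Gamma(162.21+110, 14.26+9) = Gamma(272.21, 23.26).
Posterior α = 272.21.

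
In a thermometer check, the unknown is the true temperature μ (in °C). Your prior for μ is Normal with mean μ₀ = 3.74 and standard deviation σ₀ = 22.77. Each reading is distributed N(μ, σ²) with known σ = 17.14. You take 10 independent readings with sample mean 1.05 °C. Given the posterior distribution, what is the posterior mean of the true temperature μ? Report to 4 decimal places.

1.1942

For Normal data with known variance σ², a Normal(μ₀, σ₀²) prior on μ is conjugate. Posterior precision = 1/σ₀² + n/σ²; posterior mean is the precision-weighted average of μ₀ and x̄.
n·x̄ = 10·1.05 = 10.5.
σ₀² = 22.77² = 518.4729, σ² = 17.14² = 293.7796; σ² + n·σ₀² = 293.7796 + 10·518.4729 = 5478.5086.
Posterior mean = (μ₀/σ₀² + n·x̄/σ²)/(1/σ₀² + n/σ²) = (σ²·μ₀ + σ₀²·n·x̄)/(σ² + n·σ₀²) = (293.7796·3.74 + 518.4729·10.5)/5478.5086 = 6542.701154/5478.5086 = 1.1942.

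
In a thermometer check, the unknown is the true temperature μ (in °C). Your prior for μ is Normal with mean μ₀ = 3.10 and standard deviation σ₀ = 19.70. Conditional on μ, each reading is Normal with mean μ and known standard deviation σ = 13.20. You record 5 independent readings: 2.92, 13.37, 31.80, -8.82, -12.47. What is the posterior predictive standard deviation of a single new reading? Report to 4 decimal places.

For Normal data with known variance σ², a Normal(μ₀, σ₀²) prior on μ is conjugate. Posterior precision = 1/σ₀² + n/σ²; posterior mean is the precision-weighted average of μ₀ and x̄.
σ₀² = 19.70² = 388.09, σ² = 13.20² = 174.24; σ² + n·σ₀² = 174.24 + 5·388.09 = 2114.69.
Posterior precision = 1/σ₀² + n/σ² = 1/388.09 + 5/174.24 = (σ² + n·σ₀²)/(σ₀²σ²) = 2114.69/(388.09·174.24); posterior variance σₙ² = σ₀²σ²/(σ² + n·σ₀²) = 388.09·174.24/2114.69 = 31.976697.
Predictive variance for one new observation = σₙ² + σ² = 388.09·174.24/2114.69 + 174.24 = σ²·(σ₀² + 2114.69)/2114.69 = 174.24·2502.78/2114.69 = 206.216697; SD = √(174.24·2502.78/2114.69) = 14.3602.

14.3602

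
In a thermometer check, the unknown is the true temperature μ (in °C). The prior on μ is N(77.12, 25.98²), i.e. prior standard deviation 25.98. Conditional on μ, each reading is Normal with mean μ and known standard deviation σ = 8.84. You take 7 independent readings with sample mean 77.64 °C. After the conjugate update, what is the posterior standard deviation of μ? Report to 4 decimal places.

3.3139

For Normal data with known variance σ², a Normal(μ₀, σ₀²) prior on μ is conjugate. Posterior precision = 1/σ₀² + n/σ²; posterior mean is the precision-weighted average of μ₀ and x̄.
σ₀² = 25.98² = 674.9604, σ² = 8.84² = 78.1456; σ² + n·σ₀² = 78.1456 + 7·674.9604 = 4802.8684.
Posterior precision = 1/σ₀² + n/σ² = 1/674.9604 + 7/78.1456 = (σ² + n·σ₀²)/(σ₀²σ²) = 4802.8684/(674.9604·78.1456); posterior variance σₙ² = σ₀²σ²/(σ² + n·σ₀²) = 674.9604·78.1456/4802.8684 = 10.982018.
Posterior SD = √σₙ² = √(674.9604·78.1456/4802.8684) = 3.3139.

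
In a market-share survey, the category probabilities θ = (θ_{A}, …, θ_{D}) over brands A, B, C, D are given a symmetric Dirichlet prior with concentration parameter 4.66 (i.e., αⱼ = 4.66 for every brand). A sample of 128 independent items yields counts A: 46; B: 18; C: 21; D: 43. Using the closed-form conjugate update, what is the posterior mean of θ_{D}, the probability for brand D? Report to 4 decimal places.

The Dirichlet prior is conjugate to the Multinomial likelihood: each posterior αⱼ = prior αⱼ + observed count nⱼ.
Posterior concentration: (50.66, 22.66, 25.66, 47.66), total = 146.64.
E[θ_{D}|data] = α_{D}/Σα = 47.66/146.64 = 0.3250.

0.3250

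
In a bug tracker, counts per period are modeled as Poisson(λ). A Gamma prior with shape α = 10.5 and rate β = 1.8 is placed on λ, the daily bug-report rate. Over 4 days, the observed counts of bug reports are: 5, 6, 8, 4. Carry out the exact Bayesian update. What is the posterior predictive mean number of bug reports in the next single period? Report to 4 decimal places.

With a Gamma(shape α, rate β) prior, the Poisson likelihood is conjugate: the posterior is Gamma(α + ΣXᵢ, β + n).
Sum of counts S = 23 over n = 4 days.
Posterior: Gamma(α+S, β+n) = Gamma(10.5+23, 1.8+4) = Gamma(33.5, 5.8).
The predictive distribution for one future period is NegBinom with mean α/β = 5.7759.

5.7759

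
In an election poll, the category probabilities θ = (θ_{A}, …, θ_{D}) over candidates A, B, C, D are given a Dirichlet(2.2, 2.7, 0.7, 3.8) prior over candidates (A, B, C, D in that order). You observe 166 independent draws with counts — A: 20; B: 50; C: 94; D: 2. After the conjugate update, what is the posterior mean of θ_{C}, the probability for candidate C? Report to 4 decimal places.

0.5399

The Dirichlet prior is conjugate to the Multinomial likelihood: each posterior αⱼ = prior αⱼ + observed count nⱼ.
Posterior concentration: (22.2, 52.7, 94.7, 5.8), total = 175.4.
E[θ_{C}|data] = α_{C}/Σα = 94.7/175.4 = 0.5399.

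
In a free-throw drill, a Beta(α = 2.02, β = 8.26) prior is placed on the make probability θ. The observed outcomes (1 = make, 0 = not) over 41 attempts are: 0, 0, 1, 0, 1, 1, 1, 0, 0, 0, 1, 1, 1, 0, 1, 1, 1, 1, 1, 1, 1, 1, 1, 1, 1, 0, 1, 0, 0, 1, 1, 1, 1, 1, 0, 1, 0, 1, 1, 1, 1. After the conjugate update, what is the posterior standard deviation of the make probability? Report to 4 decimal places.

0.0676

The Beta prior is conjugate to a Binomial/Bernoulli likelihood; the update adds successes to α and failures to β.
Posterior: Beta(α+k, β+n−k) = Beta(2.02+29, 8.26+12) = Beta(31.02, 20.26).
Var = αβ/((α+β)²(α+β+1)) = 31.02·20.26/(51.28²·52.28) = 0.00457140; SD = √0.00457140 = 0.0676.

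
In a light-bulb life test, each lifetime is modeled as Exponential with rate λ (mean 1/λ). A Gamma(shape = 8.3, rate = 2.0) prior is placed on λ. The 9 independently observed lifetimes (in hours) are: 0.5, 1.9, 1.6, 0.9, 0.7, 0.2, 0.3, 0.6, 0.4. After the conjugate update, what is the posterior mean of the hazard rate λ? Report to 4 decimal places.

With a Gamma(shape α, rate β) prior on the exponential rate λ, the posterior after n observations with total T = Σxᵢ is Gamma(α+n, β+T).
Sum of observations T = 7.1 hours; n = 9.
Posterior: Gamma(8.3+9, 2.0+7.1) = Gamma(17.3, 9.1).
Posterior mean of λ = α/β = 17.3/9.1 = 1.9011.

1.9011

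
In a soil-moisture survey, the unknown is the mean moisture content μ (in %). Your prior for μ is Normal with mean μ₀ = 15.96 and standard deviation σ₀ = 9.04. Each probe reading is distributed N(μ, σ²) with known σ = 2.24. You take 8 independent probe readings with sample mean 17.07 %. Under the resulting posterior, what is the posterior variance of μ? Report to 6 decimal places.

0.622423

For Normal data with known variance σ², a Normal(μ₀, σ₀²) prior on μ is conjugate. Posterior precision = 1/σ₀² + n/σ²; posterior mean is the precision-weighted average of μ₀ and x̄.
σ₀² = 9.04² = 81.7216, σ² = 2.24² = 5.0176; σ² + n·σ₀² = 5.0176 + 8·81.7216 = 658.7904.
Posterior precision = 1/σ₀² + n/σ² = 1/81.7216 + 8/5.0176 = (σ² + n·σ₀²)/(σ₀²σ²) = 658.7904/(81.7216·5.0176); posterior variance σₙ² = σ₀²σ²/(σ² + n·σ₀²) = 81.7216·5.0176/658.7904 = 0.622423.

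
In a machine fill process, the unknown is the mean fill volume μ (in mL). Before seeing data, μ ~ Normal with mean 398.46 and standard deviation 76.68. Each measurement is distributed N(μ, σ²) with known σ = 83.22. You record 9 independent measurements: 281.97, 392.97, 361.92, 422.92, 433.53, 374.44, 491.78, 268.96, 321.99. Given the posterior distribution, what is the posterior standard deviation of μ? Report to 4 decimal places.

26.0855

For Normal data with known variance σ², a Normal(μ₀, σ₀²) prior on μ is conjugate. Posterior precision = 1/σ₀² + n/σ²; posterior mean is the precision-weighted average of μ₀ and x̄.
σ₀² = 76.68² = 5879.8224, σ² = 83.22² = 6925.5684; σ² + n·σ₀² = 6925.5684 + 9·5879.8224 = 59843.97.
Posterior precision = 1/σ₀² + n/σ² = 1/5879.8224 + 9/6925.5684 = (σ² + n·σ₀²)/(σ₀²σ²) = 59843.97/(5879.8224·6925.5684); posterior variance σₙ² = σ₀²σ²/(σ² + n·σ₀²) = 5879.8224·6925.5684/59843.97 = 680.454726.
Posterior SD = √σₙ² = √(5879.8224·6925.5684/59843.97) = 26.0855.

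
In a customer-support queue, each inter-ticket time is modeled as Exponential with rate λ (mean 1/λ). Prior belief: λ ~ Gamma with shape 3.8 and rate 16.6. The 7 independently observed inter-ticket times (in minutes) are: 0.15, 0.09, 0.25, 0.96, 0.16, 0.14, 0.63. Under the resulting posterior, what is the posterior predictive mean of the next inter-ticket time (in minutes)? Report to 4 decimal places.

With a Gamma(shape α, rate β) prior on the exponential rate λ, the posterior after n observations with total T = Σxᵢ is Gamma(α+n, β+T).
Sum of observations T = 2.38 minutes; n = 7.
Posterior: Gamma(3.8+7, 16.6+2.38) = Gamma(10.8, 18.98).
The predictive distribution for the next observation is Lomax; its mean is β/(α−1) = 18.98/9.8 = 1.9367.

1.9367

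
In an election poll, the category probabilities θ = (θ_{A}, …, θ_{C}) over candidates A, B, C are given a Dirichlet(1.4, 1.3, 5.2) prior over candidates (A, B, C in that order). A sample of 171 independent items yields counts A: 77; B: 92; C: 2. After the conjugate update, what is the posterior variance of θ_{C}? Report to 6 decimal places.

The Dirichlet prior is conjugate to the Multinomial likelihood: each posterior αⱼ = prior αⱼ + observed count nⱼ.
Posterior concentration: (78.4, 93.3, 7.2), total = 178.9.
Var[θ_j] = α_j(Σα−α_j)/((Σα)²(Σα+1)) = 7.2·171.7/(178.9²·179.9) = 0.000215.

0.000215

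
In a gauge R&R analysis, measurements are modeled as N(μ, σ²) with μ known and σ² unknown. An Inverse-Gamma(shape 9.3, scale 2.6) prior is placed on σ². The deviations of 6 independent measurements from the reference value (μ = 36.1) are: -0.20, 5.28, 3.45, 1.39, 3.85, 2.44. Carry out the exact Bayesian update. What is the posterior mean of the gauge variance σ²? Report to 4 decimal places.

With known mean μ and an Inverse-Gamma(α, β) prior on σ², the Normal likelihood is conjugate: posterior is Inv-Gamma(α + n/2, β + Σ(xᵢ−μ)²/2).
Σ(xᵢ−μ)² = (-0.20)² + (5.28)² + (3.45)² + (1.39)² + (3.85)² + (2.44)² = 62.5291.
Posterior: Inv-Gamma(9.3 + 6/2, 2.6 + 62.5291/2) = Inv-Gamma(12.30, 33.86455).
E[σ²|data] = β/(α−1) = 33.86455/11.30 = 2.9969.

2.9969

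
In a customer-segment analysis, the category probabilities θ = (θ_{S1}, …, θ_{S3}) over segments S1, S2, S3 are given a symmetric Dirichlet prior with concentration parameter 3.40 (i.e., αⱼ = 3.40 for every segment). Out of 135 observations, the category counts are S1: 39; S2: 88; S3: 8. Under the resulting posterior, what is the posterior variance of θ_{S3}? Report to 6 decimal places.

0.000495

The Dirichlet prior is conjugate to the Multinomial likelihood: each posterior αⱼ = prior αⱼ + observed count nⱼ.
Posterior concentration: (42.40, 91.40, 11.40), total = 145.20.
Var[θ_j] = α_j(Σα−α_j)/((Σα)²(Σα+1)) = 11.40·133.80/(145.20²·146.20) = 0.000495.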